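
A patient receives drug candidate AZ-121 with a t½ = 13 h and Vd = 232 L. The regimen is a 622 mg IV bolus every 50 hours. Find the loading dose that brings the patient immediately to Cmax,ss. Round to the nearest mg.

f = (1/2)^(50/13) ≈ 0.069533; accumulation ratio R = 1/(1−f) ≈ 1.07473.
Loading dose to hit Cmax,ss on first dose: D_load = D_maint·R ≈ 622 × 1.07473 ≈ 668.48 mg.

668 mg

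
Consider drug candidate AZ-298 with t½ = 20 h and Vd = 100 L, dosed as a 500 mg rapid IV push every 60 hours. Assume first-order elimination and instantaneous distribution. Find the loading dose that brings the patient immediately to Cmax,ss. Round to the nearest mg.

f = (1/2)^(60/20) ≈ 0.125000; accumulation ratio R = 1/(1−f) ≈ 1.14286.
Loading dose to hit Cmax,ss on first dose: D_load = D_maint·R ≈ 500 × 1.14286 ≈ 571.43 mg.

571 mg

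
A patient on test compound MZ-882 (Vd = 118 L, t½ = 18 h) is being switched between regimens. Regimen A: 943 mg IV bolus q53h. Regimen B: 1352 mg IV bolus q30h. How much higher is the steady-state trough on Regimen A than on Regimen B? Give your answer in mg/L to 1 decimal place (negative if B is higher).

-4.1 mg/L

Regimen A: f = (1/2)^(53/18) ≈ 0.1299; Cmin,ss = (943/118)·f/(1−f) ≈ 1.193 mg/L.
Regimen B: f = (1/2)^(30/18) ≈ 0.3150; Cmin,ss = (1352/118)·f/(1−f) ≈ 5.269 mg/L.
Difference ≈ 1.193 − 5.269 ≈ -4.076 mg/L.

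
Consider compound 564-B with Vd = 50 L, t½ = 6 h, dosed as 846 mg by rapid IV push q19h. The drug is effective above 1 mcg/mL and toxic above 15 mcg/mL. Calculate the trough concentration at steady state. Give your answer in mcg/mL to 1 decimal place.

k = ln2/t½ = ln2/6 ≈ 0.115525 h⁻¹; fraction remaining f = e^(−kτ) = e^(−0.115525×19) ≈ 0.1114.
Single-dose peak C₀ = D/Vd = 846/50 ≈ 16.920 mcg/mL.
Steady-state trough Cmin,ss = C₀·f/(1−f) ≈ 16.920 × 0.1114/0.8886 ≈ 2.121 mcg/mL.
Trough 2.1 mcg/mL vs MEC 1 mcg/mL: adequate.

2.1 mcg/mL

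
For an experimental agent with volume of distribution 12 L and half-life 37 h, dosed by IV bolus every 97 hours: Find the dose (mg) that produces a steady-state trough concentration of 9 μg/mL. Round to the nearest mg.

τ/t½ = 97/37 ≈ 2.6216, so f = (1/2)^(97/37) ≈ 0.162485.
Cmin,ss = (D/Vd)·f/(1−f), so D = Cmin,ss·Vd·(1−f)/f.
D = 9 × 12 × (1−f)/f ≈ 9 × 12 × 5.15441 ≈ 556.68 mg.

557 mg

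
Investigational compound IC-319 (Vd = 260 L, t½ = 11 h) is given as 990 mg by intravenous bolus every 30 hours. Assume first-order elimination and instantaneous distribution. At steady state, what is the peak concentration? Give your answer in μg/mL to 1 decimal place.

τ/t½ = 30/11 ≈ 2.7273, so fraction remaining f = (1/2)^(30/11) ≈ 0.1510.
At steady state, accumulation factor R = 1/(1 − e^(−kτ)) ≈ 1.1779.
Each bolus raises the concentration by D/Vd = 990/260 ≈ 3.808 μg/mL.
Steady-state peak Cmax,ss = C₀·R ≈ 3.808 × 1.1779 ≈ 4.485 μg/mL.

4.5 μg/mL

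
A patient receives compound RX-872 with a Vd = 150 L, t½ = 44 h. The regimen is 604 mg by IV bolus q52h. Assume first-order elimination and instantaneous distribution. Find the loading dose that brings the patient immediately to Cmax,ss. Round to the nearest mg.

f = (1/2)^(52/44) ≈ 0.440796; accumulation ratio R = 1/(1−f) ≈ 1.78826.
Loading dose to hit Cmax,ss on first dose: D_load = D_maint·R ≈ 604 × 1.78826 ≈ 1080.11 mg.

1080 mg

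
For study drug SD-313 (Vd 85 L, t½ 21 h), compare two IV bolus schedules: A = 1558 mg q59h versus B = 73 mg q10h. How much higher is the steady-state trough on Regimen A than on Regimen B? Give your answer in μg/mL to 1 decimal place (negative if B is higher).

0.9 μg/mL

Regimen A: f = (1/2)^(59/21) ≈ 0.1426; Cmin,ss = (1558/85)·f/(1−f) ≈ 3.048 μg/mL.
Regimen B: f = (1/2)^(10/21) ≈ 0.7189; Cmin,ss = (73/85)·f/(1−f) ≈ 2.196 μg/mL.
Difference ≈ 3.048 − 2.196 ≈ 0.852 μg/mL.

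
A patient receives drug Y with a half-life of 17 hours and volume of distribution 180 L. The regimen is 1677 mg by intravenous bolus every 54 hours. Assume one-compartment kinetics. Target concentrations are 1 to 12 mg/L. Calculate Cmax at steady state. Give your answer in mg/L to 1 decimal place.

Over one 54-h interval, 54/17 ≈ 3.1765 half-lives elapse, leaving f ≈ 0.1106 of each dose.
Accumulation ratio R = 1/(1 − f) ≈ 1/0.8894 ≈ 1.1244.
Each bolus raises the concentration by D/Vd = 1677/180 ≈ 9.317 mg/L.
Steady-state peak Cmax,ss = C₀·R ≈ 9.317 × 1.1244 ≈ 10.476 mg/L.
Peak 10.5 mg/L vs MTC 12 mg/L: below toxic threshold.

10.5 mg/L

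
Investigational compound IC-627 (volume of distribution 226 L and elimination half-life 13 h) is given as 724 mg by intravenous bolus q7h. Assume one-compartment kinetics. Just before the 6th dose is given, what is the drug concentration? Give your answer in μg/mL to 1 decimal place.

6.0 μg/mL

f = (1/2)^(τ/t½) = (1/2)^(7/13) ≈ 0.6885.
C₀ = D/Vd = 724/226 ≈ 3.204 μg/mL.
Before the 6th dose, 5 doses have been given. Superposition: Cmin = C₀·(f + f² + … + f^5).
≈ 3.204 × (0.6885 + 0.4740 + 0.3264 + 0.2247 + 0.1547) ≈ 3.204 × 1.8683 ≈ 5.986 μg/mL.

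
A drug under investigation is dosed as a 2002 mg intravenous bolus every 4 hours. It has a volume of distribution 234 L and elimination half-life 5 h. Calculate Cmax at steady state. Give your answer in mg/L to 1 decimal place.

20.1 mg/L

Over one 4-h interval, 4/5 ≈ 0.8 half-lives elapse, leaving f ≈ 0.5743 of each dose.
At steady state, accumulation factor R = 1/(1 − e^(−kτ)) ≈ 2.3491.
Each bolus raises the concentration by D/Vd = 2002/234 ≈ 8.556 mg/L.
Cmax,ss = C₀/(1 − f) ≈ 8.556/0.4257 ≈ 20.099 mg/L.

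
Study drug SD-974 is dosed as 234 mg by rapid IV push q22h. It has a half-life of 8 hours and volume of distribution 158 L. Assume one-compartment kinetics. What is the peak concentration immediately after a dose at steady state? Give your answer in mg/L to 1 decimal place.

Over one 22-h interval, 22/8 ≈ 2.75 half-lives elapse, leaving f ≈ 0.1487 of each dose.
At steady state, accumulation factor R = 1/(1 − e^(−kτ)) ≈ 1.1747.
Each bolus raises the concentration by D/Vd = 234/158 ≈ 1.481 mg/L.
Steady-state peak Cmax,ss = C₀·R ≈ 1.481 × 1.1747 ≈ 1.740 mg/L.

1.7 mg/L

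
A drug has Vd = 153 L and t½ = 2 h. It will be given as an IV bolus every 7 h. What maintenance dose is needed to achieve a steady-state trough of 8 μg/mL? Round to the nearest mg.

τ/t½ = 7/2 ≈ 3.5, so f = (1/2)^(7/2) ≈ 0.088388.
Cmin,ss = (D/Vd)·f/(1−f), so D = Cmin,ss·Vd·(1−f)/f.
D = 8 × 153 × (1−f)/f ≈ 8 × 153 × 10.31375 ≈ 12624.03 mg.

12624 mg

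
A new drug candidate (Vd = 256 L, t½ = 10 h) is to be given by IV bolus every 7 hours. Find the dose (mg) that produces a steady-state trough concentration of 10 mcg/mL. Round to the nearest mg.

τ/t½ = 7/10 ≈ 0.7, so f = (1/2)^(7/10) ≈ 0.615572.
Cmin,ss = (D/Vd)·f/(1−f), so D = Cmin,ss·Vd·(1−f)/f.
D = 10 × 256 × (1−f)/f ≈ 10 × 256 × 0.62451 ≈ 1598.75 mg.

1599 mg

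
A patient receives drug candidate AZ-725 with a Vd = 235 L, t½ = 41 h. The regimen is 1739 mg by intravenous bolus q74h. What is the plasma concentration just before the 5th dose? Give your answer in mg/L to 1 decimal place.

f = (1/2)^(τ/t½) = (1/2)^(74/41) ≈ 0.2862.
C₀ = D/Vd = 1739/235 ≈ 7.400 mg/L.
Before the 5th dose, 4 doses have been given. Superposition: Cmin = C₀·(f + f² + … + f^4).
≈ 7.400 × (0.2862 + 0.0819 + 0.0234 + 0.0067) ≈ 7.400 × 0.3982 ≈ 2.947 mg/L.

2.9 mg/L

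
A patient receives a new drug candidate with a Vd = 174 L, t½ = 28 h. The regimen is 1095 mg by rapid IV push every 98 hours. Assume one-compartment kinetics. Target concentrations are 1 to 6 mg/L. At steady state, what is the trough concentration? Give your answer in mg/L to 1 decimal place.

0.6 mg/L

k = ln2/t½ = ln2/28 ≈ 0.024755 h⁻¹; fraction remaining f = e^(−kτ) = e^(−0.024755×98) ≈ 0.0884.
At steady state, accumulation factor R = 1/(1 − e^(−kτ)) ≈ 1.0970.
Each bolus raises the concentration by D/Vd = 1095/174 ≈ 6.293 mg/L.
Cmax,ss = C₀/(1 − f) ≈ 6.293/0.9116 ≈ 6.903 mg/L.
One interval later, Cmin,ss = Cmax,ss·e^(−kτ) ≈ 6.903 × 0.0884 ≈ 0.610 mg/L.
Trough 0.6 mg/L vs MEC 1 mg/L: subtherapeutic.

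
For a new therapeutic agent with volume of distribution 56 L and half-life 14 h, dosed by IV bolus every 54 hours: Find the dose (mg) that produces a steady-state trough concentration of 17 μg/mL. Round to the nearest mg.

12844 mg

τ/t½ = 54/14 ≈ 3.8571, so f = (1/2)^(54/14) ≈ 0.069006.
Cmin,ss = (D/Vd)·f/(1−f), so D = Cmin,ss·Vd·(1−f)/f.
D = 17 × 56 × (1−f)/f ≈ 17 × 56 × 13.49149 ≈ 12843.90 mg.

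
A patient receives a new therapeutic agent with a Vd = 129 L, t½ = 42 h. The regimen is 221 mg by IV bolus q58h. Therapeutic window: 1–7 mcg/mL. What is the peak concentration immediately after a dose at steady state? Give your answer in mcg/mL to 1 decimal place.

k = ln2/t½ = ln2/42 ≈ 0.016504 h⁻¹; fraction remaining f = e^(−kτ) = e^(−0.016504×58) ≈ 0.3840.
At steady state, accumulation factor R = 1/(1 − e^(−kτ)) ≈ 1.6234.
Single-dose peak C₀ = D/Vd = 221/129 ≈ 1.713 mcg/mL.
Cmax,ss = C₀/(1 − f) ≈ 1.713/0.6160 ≈ 2.781 mcg/mL.
Peak 2.8 mcg/mL vs MTC 7 mcg/mL: below toxic threshold.

2.8 mcg/mL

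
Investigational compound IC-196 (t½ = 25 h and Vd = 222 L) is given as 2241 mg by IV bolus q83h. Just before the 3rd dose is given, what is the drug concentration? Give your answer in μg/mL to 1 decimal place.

1.1 μg/mL

f = (1/2)^(τ/t½) = (1/2)^(83/25) ≈ 0.1001.
C₀ = D/Vd = 2241/222 ≈ 10.095 μg/mL.
Before the 3rd dose, 2 doses have been given. Superposition: Cmin = C₀·(f + f²).
≈ 10.095 × (0.1001 + 0.0100) ≈ 10.095 × 0.1101 ≈ 1.111 μg/mL.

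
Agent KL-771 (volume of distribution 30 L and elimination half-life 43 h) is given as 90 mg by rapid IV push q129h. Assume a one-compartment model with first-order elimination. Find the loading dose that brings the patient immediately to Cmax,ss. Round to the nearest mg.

103 mg

f = (1/2)^(129/43) ≈ 0.125000; accumulation ratio R = 1/(1−f) ≈ 1.14286.
Loading dose to hit Cmax,ss on first dose: D_load = D_maint·R ≈ 90 × 1.14286 ≈ 102.86 mg.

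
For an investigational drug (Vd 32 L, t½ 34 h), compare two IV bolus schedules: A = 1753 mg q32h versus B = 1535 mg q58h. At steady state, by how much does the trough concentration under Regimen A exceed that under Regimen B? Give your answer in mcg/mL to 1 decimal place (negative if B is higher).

38.3 mcg/mL

Regimen A: f = (1/2)^(32/34) ≈ 0.5208; Cmin,ss = (1753/32)·f/(1−f) ≈ 59.537 mcg/mL.
Regimen B: f = (1/2)^(58/34) ≈ 0.3065; Cmin,ss = (1535/32)·f/(1−f) ≈ 21.200 mcg/mL.
Difference ≈ 59.537 − 21.200 ≈ 38.337 mcg/mL.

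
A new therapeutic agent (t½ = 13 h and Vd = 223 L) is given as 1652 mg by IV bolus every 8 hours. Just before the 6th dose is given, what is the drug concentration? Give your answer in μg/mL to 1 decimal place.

f = (1/2)^(τ/t½) = (1/2)^(8/13) ≈ 0.6528.
C₀ = D/Vd = 1652/223 ≈ 7.408 μg/mL.
Before the 6th dose, 5 doses have been given. Superposition: Cmin = C₀·(f + f² + … + f^5).
≈ 7.408 × (0.6528 + 0.4261 + 0.2782 + 0.1816 + 0.1185) ≈ 7.408 × 1.6572 ≈ 12.277 μg/mL.

12.3 μg/mL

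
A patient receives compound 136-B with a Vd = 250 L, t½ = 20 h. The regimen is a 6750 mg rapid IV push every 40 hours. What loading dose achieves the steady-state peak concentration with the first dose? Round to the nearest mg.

f = (1/2)^(40/20) ≈ 0.250000; accumulation ratio R = 1/(1−f) ≈ 1.33333.
Loading dose to hit Cmax,ss on first dose: D_load = D_maint·R ≈ 6750 × 1.33333 ≈ 8999.98 mg.

9000 mg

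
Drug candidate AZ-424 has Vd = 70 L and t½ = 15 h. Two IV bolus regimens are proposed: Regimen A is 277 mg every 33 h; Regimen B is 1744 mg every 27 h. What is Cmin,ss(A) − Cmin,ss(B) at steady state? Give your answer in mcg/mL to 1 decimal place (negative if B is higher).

-8.9 mcg/mL

Regimen A: f = (1/2)^(33/15) ≈ 0.2176; Cmin,ss = (277/70)·f/(1−f) ≈ 1.101 mcg/mL.
Regimen B: f = (1/2)^(27/15) ≈ 0.2872; Cmin,ss = (1744/70)·f/(1−f) ≈ 10.038 mcg/mL.
Difference ≈ 1.101 − 10.038 ≈ -8.937 mcg/mL.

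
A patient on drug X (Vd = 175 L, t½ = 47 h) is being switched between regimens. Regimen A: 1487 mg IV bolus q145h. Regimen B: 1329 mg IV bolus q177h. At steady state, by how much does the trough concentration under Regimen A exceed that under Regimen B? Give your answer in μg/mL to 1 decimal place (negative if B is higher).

0.5 μg/mL

Regimen A: f = (1/2)^(145/47) ≈ 0.1178; Cmin,ss = (1487/175)·f/(1−f) ≈ 1.135 μg/mL.
Regimen B: f = (1/2)^(177/47) ≈ 0.0735; Cmin,ss = (1329/175)·f/(1−f) ≈ 0.602 μg/mL.
Difference ≈ 1.135 − 0.602 ≈ 0.533 μg/mL.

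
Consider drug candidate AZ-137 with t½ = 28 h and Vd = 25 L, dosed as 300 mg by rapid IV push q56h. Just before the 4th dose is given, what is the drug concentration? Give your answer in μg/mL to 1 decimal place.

f = (1/2)^(τ/t½) = (1/2)^(56/28) ≈ 0.2500.
C₀ = D/Vd = 300/25 ≈ 12.000 μg/mL.
Before the 4th dose, 3 doses have been given. Superposition: Cmin = C₀·(f + f² + … + f^3).
≈ 12.000 × (0.2500 + 0.0625 + 0.0156) ≈ 12.000 × 0.3281 ≈ 3.937 μg/mL.

3.9 μg/mL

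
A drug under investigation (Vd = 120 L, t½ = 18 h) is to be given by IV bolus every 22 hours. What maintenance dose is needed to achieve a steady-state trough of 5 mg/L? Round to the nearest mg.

800 mg

τ/t½ = 22/18 ≈ 1.2222, so f = (1/2)^(22/18) ≈ 0.428622.
Cmin,ss = (D/Vd)·f/(1−f), so D = Cmin,ss·Vd·(1−f)/f.
D = 5 × 120 × (1−f)/f ≈ 5 × 120 × 1.33306 ≈ 799.84 mg.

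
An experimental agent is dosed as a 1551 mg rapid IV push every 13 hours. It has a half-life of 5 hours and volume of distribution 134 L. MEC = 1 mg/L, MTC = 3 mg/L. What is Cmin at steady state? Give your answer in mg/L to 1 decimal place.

τ/t½ = 13/5 ≈ 2.6, so fraction remaining f = (1/2)^(13/5) ≈ 0.1649.
Each bolus raises the concentration by D/Vd = 1551/134 ≈ 11.575 mg/L.
Steady-state trough Cmin,ss = C₀·f/(1−f) ≈ 11.575 × 0.1649/0.8351 ≈ 2.286 mg/L.
Trough 2.3 mg/L vs MEC 1 mg/L: adequate.

2.3 mg/L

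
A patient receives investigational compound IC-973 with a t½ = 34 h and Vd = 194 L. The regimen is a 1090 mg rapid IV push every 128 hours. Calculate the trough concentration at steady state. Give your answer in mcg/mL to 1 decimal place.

Over one 128-h interval, 128/34 ≈ 3.7647 half-lives elapse, leaving f ≈ 0.0736 of each dose.
Accumulation ratio R = 1/(1 − f) ≈ 1/0.9264 ≈ 1.0794.
Each bolus raises the concentration by D/Vd = 1090/194 ≈ 5.619 mcg/mL.
Cmax,ss = C₀/(1 − f) ≈ 5.619/0.9264 ≈ 6.065 mcg/mL.
One interval later, Cmin,ss = Cmax,ss·e^(−kτ) ≈ 6.065 × 0.0736 ≈ 0.446 mcg/mL.

0.4 mcg/mL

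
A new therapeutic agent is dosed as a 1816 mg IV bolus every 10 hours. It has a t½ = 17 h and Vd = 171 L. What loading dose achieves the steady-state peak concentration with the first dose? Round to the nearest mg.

5423 mg

f = (1/2)^(10/17) ≈ 0.665156; accumulation ratio R = 1/(1−f) ≈ 2.98647.
Loading dose to hit Cmax,ss on first dose: D_load = D_maint·R ≈ 1816 × 2.98647 ≈ 5423.43 mg.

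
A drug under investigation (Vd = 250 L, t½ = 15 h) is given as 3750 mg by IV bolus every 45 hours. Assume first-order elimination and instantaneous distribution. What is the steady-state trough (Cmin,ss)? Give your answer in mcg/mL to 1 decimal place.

2.1 mcg/mL

The dosing interval is 3 half-lives, so f = 2^(−3) = 0.125.
At steady state, R = 1/(1 − 0.125) = 8/7.
Single-dose peak C₀ = D/Vd = 3750/250 = 15 mcg/mL.
Steady-state peak Cmax,ss = C₀·R = 15 × 8/7 ≈ 17.143 mcg/mL.
Steady-state trough Cmin,ss = Cmax,ss·f ≈ 17.143 × 0.125 ≈ 2.143 mcg/mL.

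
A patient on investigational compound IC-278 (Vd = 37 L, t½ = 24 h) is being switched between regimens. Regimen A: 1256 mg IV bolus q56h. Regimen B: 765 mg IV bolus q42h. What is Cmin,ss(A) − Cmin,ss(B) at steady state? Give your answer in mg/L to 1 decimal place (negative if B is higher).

Regimen A: f = (1/2)^(56/24) ≈ 0.1984; Cmin,ss = (1256/37)·f/(1−f) ≈ 8.402 mg/L.
Regimen B: f = (1/2)^(42/24) ≈ 0.2973; Cmin,ss = (765/37)·f/(1−f) ≈ 8.748 mg/L.
Difference ≈ 8.402 − 8.748 ≈ -0.346 mg/L.

-0.3 mg/L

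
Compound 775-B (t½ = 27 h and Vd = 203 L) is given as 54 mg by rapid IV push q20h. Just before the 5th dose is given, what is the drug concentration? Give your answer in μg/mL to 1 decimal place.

0.3 μg/mL

f = (1/2)^(τ/t½) = (1/2)^(20/27) ≈ 0.5984.
C₀ = D/Vd = 54/203 ≈ 0.266 μg/mL.
Before the 5th dose, 4 doses have been given. Superposition: Cmin = C₀·(f + f² + … + f^4).
≈ 0.266 × (0.5984 + 0.3581 + 0.2143 + 0.1282) ≈ 0.266 × 1.2990 ≈ 0.346 μg/mL.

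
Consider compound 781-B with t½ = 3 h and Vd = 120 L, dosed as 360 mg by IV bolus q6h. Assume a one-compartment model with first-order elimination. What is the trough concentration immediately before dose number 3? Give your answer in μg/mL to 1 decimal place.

0.9 μg/mL

f = (1/2)^(τ/t½) = (1/2)^(6/3) ≈ 0.2500.
C₀ = D/Vd = 360/120 ≈ 3.000 μg/mL.
Before the 3rd dose, 2 doses have been given. Superposition: Cmin = C₀·(f + f²).
≈ 3.000 × (0.2500 + 0.0625) ≈ 3.000 × 0.3125 ≈ 0.938 μg/mL.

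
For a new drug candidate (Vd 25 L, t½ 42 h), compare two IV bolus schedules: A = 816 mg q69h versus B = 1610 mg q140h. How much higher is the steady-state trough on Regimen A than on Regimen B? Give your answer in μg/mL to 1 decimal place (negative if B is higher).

Regimen A: f = (1/2)^(69/42) ≈ 0.3202; Cmin,ss = (816/25)·f/(1−f) ≈ 15.374 μg/mL.
Regimen B: f = (1/2)^(140/42) ≈ 0.0992; Cmin,ss = (1610/25)·f/(1−f) ≈ 7.092 μg/mL.
Difference ≈ 15.374 − 7.092 ≈ 8.282 μg/mL.

8.3 μg/mL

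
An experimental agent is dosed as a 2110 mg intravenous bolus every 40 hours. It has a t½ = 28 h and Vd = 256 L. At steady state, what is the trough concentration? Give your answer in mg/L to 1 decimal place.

4.9 mg/L

τ/t½ = 40/28 ≈ 1.4286, so fraction remaining f = (1/2)^(40/28) ≈ 0.3715.
Accumulation ratio R = 1/(1 − f) ≈ 1/0.6285 ≈ 1.5911.
Each bolus raises the concentration by D/Vd = 2110/256 ≈ 8.242 mg/L.
Steady-state peak Cmax,ss = C₀·R ≈ 8.242 × 1.5911 ≈ 13.114 mg/L.
One interval later, Cmin,ss = Cmax,ss·e^(−kτ) ≈ 13.114 × 0.3715 ≈ 4.872 mg/L.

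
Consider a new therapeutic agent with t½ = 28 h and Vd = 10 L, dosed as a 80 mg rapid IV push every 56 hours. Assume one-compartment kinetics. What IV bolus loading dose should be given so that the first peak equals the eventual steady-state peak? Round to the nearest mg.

f = (1/2)^(56/28) ≈ 0.250000; accumulation ratio R = 1/(1−f) ≈ 1.33333.
Loading dose to hit Cmax,ss on first dose: D_load = D_maint·R ≈ 80 × 1.33333 ≈ 106.67 mg.

107 mg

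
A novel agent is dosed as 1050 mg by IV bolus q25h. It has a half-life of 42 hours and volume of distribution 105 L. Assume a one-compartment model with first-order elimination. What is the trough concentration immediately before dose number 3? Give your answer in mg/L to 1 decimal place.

11.0 mg/L

f = (1/2)^(τ/t½) = (1/2)^(25/42) ≈ 0.6619.
C₀ = D/Vd = 1050/105 ≈ 10.000 mg/L.
Before the 3rd dose, 2 doses have been given. Superposition: Cmin = C₀·(f + f²).
≈ 10.000 × (0.6619 + 0.4381) ≈ 10.000 × 1.1000 ≈ 11.000 mg/L.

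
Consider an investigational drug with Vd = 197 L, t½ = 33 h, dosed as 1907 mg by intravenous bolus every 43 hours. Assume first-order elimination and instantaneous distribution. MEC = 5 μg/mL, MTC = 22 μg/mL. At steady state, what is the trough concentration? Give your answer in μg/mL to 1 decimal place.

6.6 μg/mL

Over one 43-h interval, 43/33 ≈ 1.303 half-lives elapse, leaving f ≈ 0.4053 of each dose.
At steady state, accumulation factor R = 1/(1 − e^(−kτ)) ≈ 1.6815.
Single-dose peak C₀ = D/Vd = 1907/197 ≈ 9.680 μg/mL.
Steady-state peak Cmax,ss = C₀·R ≈ 9.680 × 1.6815 ≈ 16.277 μg/mL.
Steady-state trough Cmin,ss = Cmax,ss·f ≈ 16.277 × 0.4053 ≈ 6.597 μg/mL.
Trough 6.6 μg/mL vs MEC 5 μg/mL: adequate.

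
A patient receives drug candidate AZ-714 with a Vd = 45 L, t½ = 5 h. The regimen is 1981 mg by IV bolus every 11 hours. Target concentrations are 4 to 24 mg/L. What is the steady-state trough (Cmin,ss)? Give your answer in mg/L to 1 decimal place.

k = ln2/t½ = ln2/5 ≈ 0.138629 h⁻¹; fraction remaining f = e^(−kτ) = e^(−0.138629×11) ≈ 0.2176.
Single-dose peak C₀ = D/Vd = 1981/45 ≈ 44.022 mg/L.
Steady-state trough Cmin,ss = C₀·f/(1−f) ≈ 44.022 × 0.2176/0.7824 ≈ 12.243 mg/L.
Trough 12.2 mg/L vs MEC 4 mg/L: adequate.

12.2 mg/L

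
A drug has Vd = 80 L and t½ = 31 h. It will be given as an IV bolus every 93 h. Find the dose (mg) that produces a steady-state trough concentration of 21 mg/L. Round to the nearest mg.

11760 mg

τ/t½ = 93/31 ≈ 3, so f = (1/2)^(93/31) ≈ 0.125000.
Cmin,ss = (D/Vd)·f/(1−f), so D = Cmin,ss·Vd·(1−f)/f.
D = 21 × 80 × (1−f)/f ≈ 21 × 80 × 7.00000 ≈ 11760.00 mg.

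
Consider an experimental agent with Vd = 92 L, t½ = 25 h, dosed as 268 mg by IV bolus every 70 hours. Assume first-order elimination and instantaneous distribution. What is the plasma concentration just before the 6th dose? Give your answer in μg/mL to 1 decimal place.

f = (1/2)^(τ/t½) = (1/2)^(70/25) ≈ 0.1436.
C₀ = D/Vd = 268/92 ≈ 2.913 μg/mL.
Before the 6th dose, 5 doses have been given. Superposition: Cmin = C₀·(f + f² + … + f^5).
≈ 2.913 × (0.1436 + 0.0206 + 0.0030 + 0.0004 + 0.0001) ≈ 2.913 × 0.1677 ≈ 0.489 μg/mL.

0.5 μg/mL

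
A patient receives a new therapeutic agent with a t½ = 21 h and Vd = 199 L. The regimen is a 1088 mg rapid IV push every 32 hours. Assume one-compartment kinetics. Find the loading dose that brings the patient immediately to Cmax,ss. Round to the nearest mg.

1668 mg

f = (1/2)^(32/21) ≈ 0.347766; accumulation ratio R = 1/(1−f) ≈ 1.53319.
Loading dose to hit Cmax,ss on first dose: D_load = D_maint·R ≈ 1088 × 1.53319 ≈ 1668.11 mg.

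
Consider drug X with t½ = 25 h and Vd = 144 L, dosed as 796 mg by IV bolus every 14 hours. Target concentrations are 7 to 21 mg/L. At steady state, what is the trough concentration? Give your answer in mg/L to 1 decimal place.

11.7 mg/L

k = ln2/t½ = ln2/25 ≈ 0.027726 h⁻¹; fraction remaining f = e^(−kτ) = e^(−0.027726×14) ≈ 0.6783.
Accumulation ratio R = 1/(1 − f) ≈ 1/0.3217 ≈ 3.1085.
Single-dose peak C₀ = D/Vd = 796/144 ≈ 5.528 mg/L.
Steady-state peak Cmax,ss = C₀·R ≈ 5.528 × 3.1085 ≈ 17.184 mg/L.
One interval later, Cmin,ss = Cmax,ss·e^(−kτ) ≈ 17.184 × 0.6783 ≈ 11.656 mg/L.
Trough 11.7 mg/L vs MEC 7 mg/L: adequate.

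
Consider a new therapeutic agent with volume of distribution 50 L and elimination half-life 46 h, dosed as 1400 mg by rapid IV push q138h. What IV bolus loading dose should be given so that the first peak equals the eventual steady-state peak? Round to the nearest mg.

1600 mg

f = (1/2)^(138/46) ≈ 0.125000; accumulation ratio R = 1/(1−f) ≈ 1.14286.
Loading dose to hit Cmax,ss on first dose: D_load = D_maint·R ≈ 1400 × 1.14286 ≈ 1600.00 mg.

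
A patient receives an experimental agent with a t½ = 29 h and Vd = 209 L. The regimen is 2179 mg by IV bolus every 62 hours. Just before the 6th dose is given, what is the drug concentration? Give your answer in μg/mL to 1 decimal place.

3.1 μg/mL

f = (1/2)^(τ/t½) = (1/2)^(62/29) ≈ 0.2272.
C₀ = D/Vd = 2179/209 ≈ 10.426 μg/mL.
Before the 6th dose, 5 doses have been given. Superposition: Cmin = C₀·(f + f² + … + f^5).
≈ 10.426 × (0.2272 + 0.0516 + 0.0117 + 0.0027 + 0.0006) ≈ 10.426 × 0.2938 ≈ 3.063 μg/mL.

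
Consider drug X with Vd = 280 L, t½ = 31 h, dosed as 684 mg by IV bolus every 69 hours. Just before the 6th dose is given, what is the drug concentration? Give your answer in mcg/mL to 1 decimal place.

0.7 mcg/mL

f = (1/2)^(τ/t½) = (1/2)^(69/31) ≈ 0.2138.
C₀ = D/Vd = 684/280 ≈ 2.443 mcg/mL.
Before the 6th dose, 5 doses have been given. Superposition: Cmin = C₀·(f + f² + … + f^5).
≈ 2.443 × (0.2138 + 0.0457 + 0.0098 + 0.0021 + 0.0004) ≈ 2.443 × 0.2718 ≈ 0.664 mcg/mL.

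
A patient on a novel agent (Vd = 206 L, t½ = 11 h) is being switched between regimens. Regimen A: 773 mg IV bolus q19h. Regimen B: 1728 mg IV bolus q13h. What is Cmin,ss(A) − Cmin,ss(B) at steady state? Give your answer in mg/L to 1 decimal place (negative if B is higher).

-5.0 mg/L

Regimen A: f = (1/2)^(19/11) ≈ 0.3020; Cmin,ss = (773/206)·f/(1−f) ≈ 1.624 mg/L.
Regimen B: f = (1/2)^(13/11) ≈ 0.4408; Cmin,ss = (1728/206)·f/(1−f) ≈ 6.612 mg/L.
Difference ≈ 1.624 − 6.612 ≈ -4.988 mg/L.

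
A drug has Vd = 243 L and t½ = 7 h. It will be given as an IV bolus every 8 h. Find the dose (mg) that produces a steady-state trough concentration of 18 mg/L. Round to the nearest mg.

τ/t½ = 8/7 ≈ 1.1429, so f = (1/2)^(8/7) ≈ 0.452862.
Cmin,ss = (D/Vd)·f/(1−f), so D = Cmin,ss·Vd·(1−f)/f.
D = 18 × 243 × (1−f)/f ≈ 18 × 243 × 1.20818 ≈ 5284.58 mg.

5285 mg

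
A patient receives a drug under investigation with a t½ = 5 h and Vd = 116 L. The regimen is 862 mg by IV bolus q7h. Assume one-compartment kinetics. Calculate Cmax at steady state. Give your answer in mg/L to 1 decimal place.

12.0 mg/L

k = ln2/t½ = ln2/5 ≈ 0.138629 h⁻¹; fraction remaining f = e^(−kτ) = e^(−0.138629×7) ≈ 0.3789.
At steady state, accumulation factor R = 1/(1 − e^(−kτ)) ≈ 1.6100.
Single-dose peak C₀ = D/Vd = 862/116 ≈ 7.431 mg/L.
Steady-state peak Cmax,ss = C₀·R ≈ 7.431 × 1.6100 ≈ 11.964 mg/L.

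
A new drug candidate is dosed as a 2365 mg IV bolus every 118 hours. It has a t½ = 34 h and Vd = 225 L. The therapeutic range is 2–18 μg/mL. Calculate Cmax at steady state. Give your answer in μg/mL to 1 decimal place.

11.6 μg/mL

τ/t½ = 118/34 ≈ 3.4706, so fraction remaining f = (1/2)^(118/34) ≈ 0.0902.
At steady state, accumulation factor R = 1/(1 − e^(−kτ)) ≈ 1.0991.
Single-dose peak C₀ = D/Vd = 2365/225 ≈ 10.511 μg/mL.
Cmax,ss = C₀/(1 − f) ≈ 10.511/0.9098 ≈ 11.553 μg/mL.
Peak 11.6 μg/mL vs MTC 18 μg/mL: below toxic threshold.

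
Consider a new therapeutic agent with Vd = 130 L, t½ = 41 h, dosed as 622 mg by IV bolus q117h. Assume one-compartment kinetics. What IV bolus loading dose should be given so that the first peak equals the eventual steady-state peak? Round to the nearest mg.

722 mg

f = (1/2)^(117/41) ≈ 0.138345; accumulation ratio R = 1/(1−f) ≈ 1.16056.
Loading dose to hit Cmax,ss on first dose: D_load = D_maint·R ≈ 622 × 1.16056 ≈ 721.87 mg.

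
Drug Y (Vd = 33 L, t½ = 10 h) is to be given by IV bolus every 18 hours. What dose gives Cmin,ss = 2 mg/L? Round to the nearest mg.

τ/t½ = 18/10 ≈ 1.8, so f = (1/2)^(18/10) ≈ 0.287175.
Cmin,ss = (D/Vd)·f/(1−f), so D = Cmin,ss·Vd·(1−f)/f.
D = 2 × 33 × (1−f)/f ≈ 2 × 33 × 2.48220 ≈ 163.83 mg.

164 mg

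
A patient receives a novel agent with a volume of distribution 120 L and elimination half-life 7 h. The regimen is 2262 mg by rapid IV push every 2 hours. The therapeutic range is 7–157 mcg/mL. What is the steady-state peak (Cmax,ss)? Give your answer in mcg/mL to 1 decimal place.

Over one 2-h interval, 2/7 ≈ 0.28571 half-lives elapse, leaving f ≈ 0.8203 of each dose.
At steady state, accumulation factor R = 1/(1 − e^(−kτ)) ≈ 5.5648.
Single-dose peak C₀ = D/Vd = 2262/120 ≈ 18.850 mcg/mL.
Steady-state peak Cmax,ss = C₀·R ≈ 18.850 × 5.5648 ≈ 104.896 mcg/mL.
Peak 104.9 mcg/mL vs MTC 157 mcg/mL: below toxic threshold.

104.9 mcg/mL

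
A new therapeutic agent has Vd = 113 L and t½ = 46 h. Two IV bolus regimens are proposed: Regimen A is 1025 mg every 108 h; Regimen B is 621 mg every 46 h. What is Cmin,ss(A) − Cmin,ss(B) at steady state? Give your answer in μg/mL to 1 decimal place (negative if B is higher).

Regimen A: f = (1/2)^(108/46) ≈ 0.1964; Cmin,ss = (1025/113)·f/(1−f) ≈ 2.217 μg/mL.
Regimen B: f = (1/2)^(46/46) ≈ 0.5000; Cmin,ss = (621/113)·f/(1−f) ≈ 5.496 μg/mL.
Difference ≈ 2.217 − 5.496 ≈ -3.279 μg/mL.

-3.3 μg/mL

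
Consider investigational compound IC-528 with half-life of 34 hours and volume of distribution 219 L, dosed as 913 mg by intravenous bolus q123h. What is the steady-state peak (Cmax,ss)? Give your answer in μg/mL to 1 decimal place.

k = ln2/t½ = ln2/34 ≈ 0.020387 h⁻¹; fraction remaining f = e^(−kτ) = e^(−0.020387×123) ≈ 0.0815.
At steady state, accumulation factor R = 1/(1 − e^(−kτ)) ≈ 1.0887.
Each bolus raises the concentration by D/Vd = 913/219 ≈ 4.169 μg/mL.
Cmax,ss = C₀/(1 − f) ≈ 4.169/0.9185 ≈ 4.539 μg/mL.

4.5 μg/mL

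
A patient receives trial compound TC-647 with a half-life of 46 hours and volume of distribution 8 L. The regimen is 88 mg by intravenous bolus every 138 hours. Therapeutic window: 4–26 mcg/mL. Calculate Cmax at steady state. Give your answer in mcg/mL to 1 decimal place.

12.6 mcg/mL

τ = 138 h = 3 half-lives, so f = (1/2)^3 = 0.125.
At steady state, R = 1/(1 − 0.125) = 8/7.
Single-dose peak C₀ = D/Vd = 88/8 = 11 mcg/mL.
Steady-state peak Cmax,ss = C₀·R = 11 × 8/7 ≈ 12.571 mcg/mL.
Peak 12.6 mcg/mL vs MTC 26 mcg/mL: below toxic threshold.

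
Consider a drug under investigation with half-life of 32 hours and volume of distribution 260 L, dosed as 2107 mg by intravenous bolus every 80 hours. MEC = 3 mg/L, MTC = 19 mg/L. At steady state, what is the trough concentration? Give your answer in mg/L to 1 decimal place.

1.7 mg/L

Over one 80-h interval, 80/32 ≈ 2.5 half-lives elapse, leaving f ≈ 0.1768 of each dose.
Single-dose peak C₀ = D/Vd = 2107/260 ≈ 8.104 mg/L.
Steady-state trough Cmin,ss = C₀·f/(1−f) ≈ 8.104 × 0.1768/0.8232 ≈ 1.741 mg/L.
Trough 1.7 mg/L vs MEC 3 mg/L: subtherapeutic.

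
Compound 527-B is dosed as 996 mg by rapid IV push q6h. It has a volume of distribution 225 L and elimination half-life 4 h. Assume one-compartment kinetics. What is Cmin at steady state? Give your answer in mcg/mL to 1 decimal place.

k = ln2/t½ = ln2/4 ≈ 0.173287 h⁻¹; fraction remaining f = e^(−kτ) = e^(−0.173287×6) ≈ 0.3536.
Each bolus raises the concentration by D/Vd = 996/225 ≈ 4.427 mcg/mL.
Steady-state trough Cmin,ss = C₀·f/(1−f) ≈ 4.427 × 0.3536/0.6464 ≈ 2.422 mcg/mL.

2.4 mcg/mL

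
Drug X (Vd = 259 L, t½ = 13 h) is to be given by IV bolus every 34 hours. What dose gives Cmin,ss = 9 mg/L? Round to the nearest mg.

11953 mg

τ/t½ = 34/13 ≈ 2.6154, so f = (1/2)^(34/13) ≈ 0.163189.
Cmin,ss = (D/Vd)·f/(1−f), so D = Cmin,ss·Vd·(1−f)/f.
D = 9 × 259 × (1−f)/f ≈ 9 × 259 × 5.12786 ≈ 11953.04 mg.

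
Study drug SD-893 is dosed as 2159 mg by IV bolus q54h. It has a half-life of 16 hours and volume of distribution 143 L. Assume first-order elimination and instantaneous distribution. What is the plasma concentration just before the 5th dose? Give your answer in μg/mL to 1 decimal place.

1.6 μg/mL

f = (1/2)^(τ/t½) = (1/2)^(54/16) ≈ 0.0964.
C₀ = D/Vd = 2159/143 ≈ 15.098 μg/mL.
Before the 5th dose, 4 doses have been given. Superposition: Cmin = C₀·(f + f² + … + f^4).
≈ 15.098 × (0.0964 + 0.0093 + 0.0009 + 0.0001) ≈ 15.098 × 0.1067 ≈ 1.611 μg/mL.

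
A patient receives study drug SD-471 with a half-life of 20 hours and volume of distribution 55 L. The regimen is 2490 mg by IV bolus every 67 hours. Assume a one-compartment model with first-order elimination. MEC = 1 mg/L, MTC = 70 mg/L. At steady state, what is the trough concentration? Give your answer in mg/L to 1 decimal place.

4.9 mg/L

τ/t½ = 67/20 ≈ 3.35, so fraction remaining f = (1/2)^(67/20) ≈ 0.0981.
Accumulation ratio R = 1/(1 − f) ≈ 1/0.9019 ≈ 1.1088.
Single-dose peak C₀ = D/Vd = 2490/55 ≈ 45.273 mg/L.
Cmax,ss = C₀/(1 − f) ≈ 45.273/0.9019 ≈ 50.197 mg/L.
Steady-state trough Cmin,ss = Cmax,ss·f ≈ 50.197 × 0.0981 ≈ 4.924 mg/L.
Trough 4.9 mg/L vs MEC 1 mg/L: adequate.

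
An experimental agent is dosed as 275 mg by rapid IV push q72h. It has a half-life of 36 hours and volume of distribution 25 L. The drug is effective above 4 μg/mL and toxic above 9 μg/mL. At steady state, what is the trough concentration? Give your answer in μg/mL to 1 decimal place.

τ = 72 h = 2 half-lives, so f = (1/2)^2 = 0.25.
Accumulation ratio R = 1/(1 − f) = 1/0.75 = 4/3.
Single-dose peak C₀ = D/Vd = 275/25 = 11 μg/mL.
Steady-state peak Cmax,ss = C₀·R = 11 × 4/3 ≈ 14.667 μg/mL.
Steady-state trough Cmin,ss = Cmax,ss·f ≈ 14.667 × 0.25 ≈ 3.667 μg/mL.
Trough 3.7 μg/mL vs MEC 4 μg/mL: subtherapeutic.

3.7 μg/mL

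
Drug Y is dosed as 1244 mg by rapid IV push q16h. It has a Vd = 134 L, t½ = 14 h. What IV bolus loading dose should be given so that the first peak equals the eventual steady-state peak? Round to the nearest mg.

f = (1/2)^(16/14) ≈ 0.452862; accumulation ratio R = 1/(1−f) ≈ 1.82769.
Loading dose to hit Cmax,ss on first dose: D_load = D_maint·R ≈ 1244 × 1.82769 ≈ 2273.65 mg.

2274 mg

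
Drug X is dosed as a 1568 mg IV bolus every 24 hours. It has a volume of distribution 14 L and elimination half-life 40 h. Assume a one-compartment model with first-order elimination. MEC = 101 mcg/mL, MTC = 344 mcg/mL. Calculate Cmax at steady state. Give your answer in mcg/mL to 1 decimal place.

329.2 mcg/mL

Over one 24-h interval, 24/40 ≈ 0.6 half-lives elapse, leaving f ≈ 0.6598 of each dose.
Accumulation ratio R = 1/(1 − f) ≈ 1/0.3402 ≈ 2.9394.
Single-dose peak C₀ = D/Vd = 1568/14 ≈ 112.000 mcg/mL.
Steady-state peak Cmax,ss = C₀·R ≈ 112.000 × 2.9394 ≈ 329.213 mcg/mL.
Peak 329.2 mcg/mL vs MTC 344 mcg/mL: below toxic threshold.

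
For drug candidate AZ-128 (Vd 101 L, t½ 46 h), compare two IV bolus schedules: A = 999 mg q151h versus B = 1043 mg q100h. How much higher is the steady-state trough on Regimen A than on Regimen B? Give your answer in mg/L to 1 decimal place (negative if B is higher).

Regimen A: f = (1/2)^(151/46) ≈ 0.1028; Cmin,ss = (999/101)·f/(1−f) ≈ 1.133 mg/L.
Regimen B: f = (1/2)^(100/46) ≈ 0.2216; Cmin,ss = (1043/101)·f/(1−f) ≈ 2.940 mg/L.
Difference ≈ 1.133 − 2.940 ≈ -1.807 mg/L.

-1.8 mg/L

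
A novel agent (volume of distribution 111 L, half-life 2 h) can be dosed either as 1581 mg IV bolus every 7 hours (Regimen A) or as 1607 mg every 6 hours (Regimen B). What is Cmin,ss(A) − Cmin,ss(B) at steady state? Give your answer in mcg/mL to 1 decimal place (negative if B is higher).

Regimen A: f = (1/2)^(7/2) ≈ 0.0884; Cmin,ss = (1581/111)·f/(1−f) ≈ 1.381 mcg/mL.
Regimen B: f = (1/2)^(6/2) ≈ 0.1250; Cmin,ss = (1607/111)·f/(1−f) ≈ 2.068 mcg/mL.
Difference ≈ 1.381 − 2.068 ≈ -0.687 mcg/mL.

-0.7 mcg/mL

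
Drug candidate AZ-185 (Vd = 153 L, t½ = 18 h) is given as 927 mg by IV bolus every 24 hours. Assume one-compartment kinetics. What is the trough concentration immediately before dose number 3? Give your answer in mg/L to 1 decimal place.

3.4 mg/L

f = (1/2)^(τ/t½) = (1/2)^(24/18) ≈ 0.3969.
C₀ = D/Vd = 927/153 ≈ 6.059 mg/L.
Before the 3rd dose, 2 doses have been given. Superposition: Cmin = C₀·(f + f²).
≈ 6.059 × (0.3969 + 0.1575) ≈ 6.059 × 0.5544 ≈ 3.359 mg/L.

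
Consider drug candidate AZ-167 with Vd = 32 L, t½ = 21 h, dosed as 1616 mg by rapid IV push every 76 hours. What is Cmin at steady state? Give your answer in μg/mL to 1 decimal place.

τ/t½ = 76/21 ≈ 3.619, so fraction remaining f = (1/2)^(76/21) ≈ 0.0814.
Accumulation ratio R = 1/(1 − f) ≈ 1/0.9186 ≈ 1.0886.
Single-dose peak C₀ = D/Vd = 1616/32 ≈ 50.500 μg/mL.
Cmax,ss = C₀/(1 − f) ≈ 50.500/0.9186 ≈ 54.975 μg/mL.
One interval later, Cmin,ss = Cmax,ss·e^(−kτ) ≈ 54.975 × 0.0814 ≈ 4.475 μg/mL.

4.5 μg/mL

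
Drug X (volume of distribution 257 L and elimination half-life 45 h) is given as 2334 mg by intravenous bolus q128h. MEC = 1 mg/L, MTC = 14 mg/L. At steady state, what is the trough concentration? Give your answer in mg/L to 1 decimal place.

1.5 mg/L

τ/t½ = 128/45 ≈ 2.8444, so fraction remaining f = (1/2)^(128/45) ≈ 0.1392.
Single-dose peak C₀ = D/Vd = 2334/257 ≈ 9.082 mg/L.
Steady-state trough Cmin,ss = C₀·f/(1−f) ≈ 9.082 × 0.1392/0.8608 ≈ 1.469 mg/L.
Trough 1.5 mg/L vs MEC 1 mg/L: adequate.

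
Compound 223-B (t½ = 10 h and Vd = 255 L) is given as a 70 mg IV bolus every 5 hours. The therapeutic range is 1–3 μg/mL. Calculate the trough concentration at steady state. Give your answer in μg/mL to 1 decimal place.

0.7 μg/mL

k = ln2/t½ = ln2/10 ≈ 0.069315 h⁻¹; fraction remaining f = e^(−kτ) = e^(−0.069315×5) ≈ 0.7071.
Each bolus raises the concentration by D/Vd = 70/255 ≈ 0.275 μg/mL.
Steady-state trough Cmin,ss = C₀·f/(1−f) ≈ 0.275 × 0.7071/0.2929 ≈ 0.664 μg/mL.
Trough 0.7 μg/mL vs MEC 1 μg/mL: subtherapeutic.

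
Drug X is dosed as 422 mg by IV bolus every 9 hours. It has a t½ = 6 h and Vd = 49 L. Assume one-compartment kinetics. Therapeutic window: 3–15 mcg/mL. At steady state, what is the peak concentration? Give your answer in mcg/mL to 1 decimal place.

τ/t½ = 9/6 ≈ 1.5, so fraction remaining f = (1/2)^(9/6) ≈ 0.3536.
Accumulation ratio R = 1/(1 − f) ≈ 1/0.6464 ≈ 1.5470.
Each bolus raises the concentration by D/Vd = 422/49 ≈ 8.612 mcg/mL.
Steady-state peak Cmax,ss = C₀·R ≈ 8.612 × 1.5470 ≈ 13.323 mcg/mL.
Peak 13.3 mcg/mL vs MTC 15 mcg/mL: below toxic threshold.

13.3 mcg/mL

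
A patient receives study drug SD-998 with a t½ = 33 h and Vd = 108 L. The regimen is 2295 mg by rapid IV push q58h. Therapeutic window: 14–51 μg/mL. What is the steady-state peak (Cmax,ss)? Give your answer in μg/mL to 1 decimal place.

Over one 58-h interval, 58/33 ≈ 1.7576 half-lives elapse, leaving f ≈ 0.2957 of each dose.
Accumulation ratio R = 1/(1 − f) ≈ 1/0.7043 ≈ 1.4198.
Each bolus raises the concentration by D/Vd = 2295/108 ≈ 21.250 μg/mL.
Steady-state peak Cmax,ss = C₀·R ≈ 21.250 × 1.4198 ≈ 30.171 μg/mL.
Peak 30.2 μg/mL vs MTC 51 μg/mL: below toxic threshold.

30.2 μg/mL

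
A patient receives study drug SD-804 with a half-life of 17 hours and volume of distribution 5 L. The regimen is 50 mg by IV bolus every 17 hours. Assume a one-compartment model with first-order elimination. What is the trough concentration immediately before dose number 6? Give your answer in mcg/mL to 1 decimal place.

f = (1/2)^(τ/t½) = (1/2)^(17/17) ≈ 0.5000.
C₀ = D/Vd = 50/5 ≈ 10.000 mcg/mL.
Before the 6th dose, 5 doses have been given. Superposition: Cmin = C₀·(f + f² + … + f^5).
≈ 10.000 × (0.5000 + 0.2500 + 0.1250 + 0.0625 + 0.0313) ≈ 10.000 × 0.9688 ≈ 9.688 mcg/mL.

9.7 mcg/mL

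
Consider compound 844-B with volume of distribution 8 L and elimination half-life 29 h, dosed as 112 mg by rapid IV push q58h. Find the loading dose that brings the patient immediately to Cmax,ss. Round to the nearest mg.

f = (1/2)^(58/29) ≈ 0.250000; accumulation ratio R = 1/(1−f) ≈ 1.33333.
Loading dose to hit Cmax,ss on first dose: D_load = D_maint·R ≈ 112 × 1.33333 ≈ 149.33 mg.

149 mg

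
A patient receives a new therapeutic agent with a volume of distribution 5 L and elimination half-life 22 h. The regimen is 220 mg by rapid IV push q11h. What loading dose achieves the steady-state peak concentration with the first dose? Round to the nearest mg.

f = (1/2)^(11/22) ≈ 0.707107; accumulation ratio R = 1/(1−f) ≈ 3.41422.
Loading dose to hit Cmax,ss on first dose: D_load = D_maint·R ≈ 220 × 3.41422 ≈ 751.13 mg.

751 mg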